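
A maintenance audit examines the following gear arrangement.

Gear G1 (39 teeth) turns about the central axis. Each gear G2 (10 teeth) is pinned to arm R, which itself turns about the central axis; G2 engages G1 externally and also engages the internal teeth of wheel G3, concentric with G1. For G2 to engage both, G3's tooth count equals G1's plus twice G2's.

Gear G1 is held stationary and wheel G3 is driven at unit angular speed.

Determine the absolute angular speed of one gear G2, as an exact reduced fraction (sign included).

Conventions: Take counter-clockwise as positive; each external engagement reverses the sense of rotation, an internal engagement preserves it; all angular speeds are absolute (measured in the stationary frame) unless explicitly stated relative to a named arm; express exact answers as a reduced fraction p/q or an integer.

planetary set (39T centre, 10T on arm, 59T internal) — Willis relation
ring teeth: 39 + 2·10 = 59
39(ω_sun−ω_arm) = −59(ω_ring−ω_arm),  ω_sun = 0, ω_ring = 1
39(0−ω_arm) = −59(1−ω_arm)  ⇒  98·ω_arm = 59  ⇒  ω_arm = 59/98
sun–planet mesh: 39·(0−59/98) = −10·(ω_p−ω_arm)  ⇒  ω_p−ω_arm = 2301/980
ω_p = 59/98 + 2301/980 = 59/20
exact speed ratio = 59/20

59/20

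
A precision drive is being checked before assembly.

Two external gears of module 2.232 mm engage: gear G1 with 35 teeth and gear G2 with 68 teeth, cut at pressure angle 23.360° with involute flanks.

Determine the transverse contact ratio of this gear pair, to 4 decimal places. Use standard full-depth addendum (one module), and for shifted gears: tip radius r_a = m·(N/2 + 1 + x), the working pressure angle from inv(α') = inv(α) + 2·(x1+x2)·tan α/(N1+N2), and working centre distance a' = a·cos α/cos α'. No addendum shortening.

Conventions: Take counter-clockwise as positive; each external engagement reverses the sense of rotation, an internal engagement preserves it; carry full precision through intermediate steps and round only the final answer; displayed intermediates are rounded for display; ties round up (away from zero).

1.5908

single-mesh involute tooth geometry (35T engaging 68T at module 2.232)
base radii: r_b1 = 35.858317, r_b2 = 69.667587
tip radii: r_a1 = 41.292000, r_a2 = 78.120000
no profile shift: α' = α, a' = a
action lengths: √(r_a1²−r_b1²) = 20.474628, √(r_a2²−r_b2²) = 35.343482
base pitch p_b = π·m·cos α = 6.437270
CR = (20.474628 + 35.343482 − 114.948000·sin 23.36000°)/6.437270 = 1.590801
contact ratio ≈ 1.5908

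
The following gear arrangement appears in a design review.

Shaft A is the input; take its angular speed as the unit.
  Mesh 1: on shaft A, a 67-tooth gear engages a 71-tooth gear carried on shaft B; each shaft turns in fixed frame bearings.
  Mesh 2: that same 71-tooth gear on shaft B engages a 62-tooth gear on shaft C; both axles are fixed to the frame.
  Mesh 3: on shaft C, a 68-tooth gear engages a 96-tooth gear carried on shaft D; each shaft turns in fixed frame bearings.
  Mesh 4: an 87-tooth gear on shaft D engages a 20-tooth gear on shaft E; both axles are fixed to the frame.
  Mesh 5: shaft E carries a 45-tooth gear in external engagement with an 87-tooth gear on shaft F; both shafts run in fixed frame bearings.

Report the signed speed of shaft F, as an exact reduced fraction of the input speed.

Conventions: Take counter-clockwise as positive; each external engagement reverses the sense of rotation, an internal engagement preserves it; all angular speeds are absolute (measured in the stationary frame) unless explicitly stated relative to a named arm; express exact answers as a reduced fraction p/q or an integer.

5-mesh fixed-axis compound train (all bearings frame-fixed)
mesh 1 [67T→71T]: |ω|/ω_in = 1×67/71 = 67/71, sense flips to −
mesh 2 [71T→62T]: |ω|/ω_in = (67/71)×71/62 = 67/62, sense flips to +
mesh 3 [68T→96T]: |ω|/ω_in = (67/62)×68/96 = 1139/1488, sense flips to −
mesh 4 [87T→20T]: |ω|/ω_in = (1139/1488)×87/20 = 33031/9920, sense flips to +
mesh 5 [45T→87T]: |ω|/ω_in = (33031/9920)×45/87 = 3417/1984, sense flips to −
signed output speed (× input speed) = -3417/1984

-3417/1984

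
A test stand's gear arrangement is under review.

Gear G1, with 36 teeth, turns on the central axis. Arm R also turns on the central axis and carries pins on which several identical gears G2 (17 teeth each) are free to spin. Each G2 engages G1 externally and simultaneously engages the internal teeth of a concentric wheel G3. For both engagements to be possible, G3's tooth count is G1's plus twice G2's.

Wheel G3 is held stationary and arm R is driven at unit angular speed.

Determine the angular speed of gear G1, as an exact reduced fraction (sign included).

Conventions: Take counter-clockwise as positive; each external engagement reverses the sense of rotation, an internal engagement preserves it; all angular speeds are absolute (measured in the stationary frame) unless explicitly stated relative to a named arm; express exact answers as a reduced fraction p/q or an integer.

53/18

class = planetary set [G3 = 36+2·17 = 70; Willis about the carrier]
ring teeth: 36 + 2·17 = 70
36(ω_sun−ω_arm) = −70(ω_ring−ω_arm),  ω_ring = 0, ω_arm = 1
ω_sun = 1 − (70/36)(0−1) = 53/18
exact speed ratio = 53/18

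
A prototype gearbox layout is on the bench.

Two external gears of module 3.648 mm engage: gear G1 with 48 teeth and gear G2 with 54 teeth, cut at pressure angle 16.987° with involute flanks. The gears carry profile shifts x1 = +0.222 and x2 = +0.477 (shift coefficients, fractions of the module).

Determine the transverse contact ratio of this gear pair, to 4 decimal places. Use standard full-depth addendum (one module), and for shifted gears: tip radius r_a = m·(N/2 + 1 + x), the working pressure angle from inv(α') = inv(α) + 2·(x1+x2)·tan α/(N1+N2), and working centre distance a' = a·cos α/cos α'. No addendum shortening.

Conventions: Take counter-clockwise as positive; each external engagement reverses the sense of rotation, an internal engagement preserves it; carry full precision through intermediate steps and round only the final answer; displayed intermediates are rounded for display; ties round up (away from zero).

1.8144

recognized (one external pair, fixed centres): single-mesh tooth geometry, m = 3.648, N1 = 48, N2 = 54
base radii: r_b1 = 83.732200, r_b2 = 94.198725
tip radii: r_a1 = 92.009856, r_a2 = 103.884096
inv(α') = inv(16.987°) + 2·(+0.222+0.477)·tan α/(48+54) = 0.01319043  ⇒  α' = 19.22680°
a' = a·cos α / cos α' = 186.0480·cos 16.987°/cos 19.22680° = 188.441740
action lengths: √(r_a1²−r_b1²) = 38.140953, √(r_a2²−r_b2²) = 43.800750
base pitch p_b = π·m·cos α = 10.960519
CR = (38.140953 + 43.800750 − 188.441740·sin 19.22680°)/10.960519 = 1.814356
contact ratio ≈ 1.8144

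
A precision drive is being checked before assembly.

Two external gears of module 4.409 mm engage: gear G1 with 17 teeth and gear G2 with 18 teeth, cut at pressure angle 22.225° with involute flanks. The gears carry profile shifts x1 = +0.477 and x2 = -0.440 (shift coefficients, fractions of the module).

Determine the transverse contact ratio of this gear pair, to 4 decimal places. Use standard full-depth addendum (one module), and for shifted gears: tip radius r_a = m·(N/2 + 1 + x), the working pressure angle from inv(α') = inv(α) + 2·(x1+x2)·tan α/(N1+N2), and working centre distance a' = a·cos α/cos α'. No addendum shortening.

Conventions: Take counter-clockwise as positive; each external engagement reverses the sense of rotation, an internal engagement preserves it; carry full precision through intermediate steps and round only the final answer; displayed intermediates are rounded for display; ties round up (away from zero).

single-mesh involute tooth geometry (17T engaging 18T at module 4.409)
base radii: r_b1 = 34.692207, r_b2 = 36.732925
tip radii: r_a1 = 43.988593, r_a2 = 42.150040
inv(α') = inv(22.225°) + 2·(+0.477-0.440)·tan α/(17+18) = 0.02156600  ⇒  α' = 22.51719°
a' = a·cos α / cos α' = 77.1575·cos 22.225°/cos 22.51719° = 77.319619
action lengths: √(r_a1²−r_b1²) = 27.045278, √(r_a2²−r_b2²) = 20.671673
base pitch p_b = π·m·cos α = 12.822210
CR = (27.045278 + 20.671673 − 77.319619·sin 22.51719°)/12.822210 = 1.412126
contact ratio ≈ 1.4121

1.4121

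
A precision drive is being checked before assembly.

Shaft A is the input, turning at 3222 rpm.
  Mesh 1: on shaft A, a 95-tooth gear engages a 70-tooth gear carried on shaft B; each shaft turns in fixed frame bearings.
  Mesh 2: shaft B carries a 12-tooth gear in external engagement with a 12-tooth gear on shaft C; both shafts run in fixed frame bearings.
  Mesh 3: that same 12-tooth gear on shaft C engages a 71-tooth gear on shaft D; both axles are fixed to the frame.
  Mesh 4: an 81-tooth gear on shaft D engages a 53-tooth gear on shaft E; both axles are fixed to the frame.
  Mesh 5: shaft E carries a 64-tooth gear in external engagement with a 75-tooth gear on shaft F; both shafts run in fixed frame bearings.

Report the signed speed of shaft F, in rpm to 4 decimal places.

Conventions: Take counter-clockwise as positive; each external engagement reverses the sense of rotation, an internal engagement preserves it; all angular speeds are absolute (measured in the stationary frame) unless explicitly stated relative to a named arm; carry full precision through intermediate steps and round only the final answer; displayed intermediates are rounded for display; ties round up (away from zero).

class = fixed-axis compound train [5 meshes; 5 ratios multiply, 5 sense flips]
mesh 1 [95T→70T]: ω = 3222.0000×95/70 = 4372.7143 rpm, sense flips to −
mesh 2 [12T→12T]: ω = 4372.7143×12/12 = 4372.7143 rpm, sense flips to +
mesh 3 [12T→71T]: ω = 4372.7143×12/71 = 739.0503 rpm, sense flips to −
mesh 4 [81T→53T]: ω = 739.0503×81/53 = 1129.4920 rpm, sense flips to +
mesh 5 [64T→75T]: ω = 1129.4920×64/75 = 963.8331 rpm, sense flips to −
signed output speed = -963.8331 rpm

-963.8331 rpm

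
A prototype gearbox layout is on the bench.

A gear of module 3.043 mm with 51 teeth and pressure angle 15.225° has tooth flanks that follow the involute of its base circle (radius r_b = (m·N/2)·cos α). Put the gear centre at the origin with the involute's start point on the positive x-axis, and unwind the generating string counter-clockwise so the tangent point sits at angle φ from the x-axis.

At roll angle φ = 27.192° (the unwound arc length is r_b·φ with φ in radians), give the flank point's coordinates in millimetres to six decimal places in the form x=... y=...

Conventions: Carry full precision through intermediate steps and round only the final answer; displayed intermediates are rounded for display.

topology: single-mesh involute geometry — m = 3.043, N = 51
pitch radius r_p = m·N/2 = 3.043·51/2 = 77.596500
base radius r_b = r_p·cos α = 77.596500·cos 15.225° = 74.873018
roll angle φ = 27.192° = 0.47458993 rad
x = r_b·(cos φ + φ·sin φ) = 82.836162
y = r_b·(sin φ − φ·cos φ) = 2.608231

x=82.836162 y=2.608231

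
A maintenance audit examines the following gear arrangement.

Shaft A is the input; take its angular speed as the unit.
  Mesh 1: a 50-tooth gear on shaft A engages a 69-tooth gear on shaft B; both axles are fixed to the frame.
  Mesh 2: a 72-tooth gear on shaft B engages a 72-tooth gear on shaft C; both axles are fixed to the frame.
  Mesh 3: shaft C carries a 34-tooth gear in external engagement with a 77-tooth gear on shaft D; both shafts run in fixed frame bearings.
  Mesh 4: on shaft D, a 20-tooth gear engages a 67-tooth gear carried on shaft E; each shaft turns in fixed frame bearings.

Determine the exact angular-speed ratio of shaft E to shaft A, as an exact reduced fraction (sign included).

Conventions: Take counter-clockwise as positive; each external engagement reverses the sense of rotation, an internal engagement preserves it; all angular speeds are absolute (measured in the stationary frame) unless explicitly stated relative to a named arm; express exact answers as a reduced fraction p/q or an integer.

class = fixed-axis compound train [4 meshes; 4 ratios multiply, 4 sense flips]
mesh 1 [50T→69T]: running ratio 50/69, sense −
mesh 2 [72T→72T]: running ratio 50/69, sense +
mesh 3 [34T→77T]: running ratio 1700/5313, sense −
mesh 4 [20T→67T]: running ratio 34000/355971, sense +
ω_out/ω_in = 34000/355971

34000/355971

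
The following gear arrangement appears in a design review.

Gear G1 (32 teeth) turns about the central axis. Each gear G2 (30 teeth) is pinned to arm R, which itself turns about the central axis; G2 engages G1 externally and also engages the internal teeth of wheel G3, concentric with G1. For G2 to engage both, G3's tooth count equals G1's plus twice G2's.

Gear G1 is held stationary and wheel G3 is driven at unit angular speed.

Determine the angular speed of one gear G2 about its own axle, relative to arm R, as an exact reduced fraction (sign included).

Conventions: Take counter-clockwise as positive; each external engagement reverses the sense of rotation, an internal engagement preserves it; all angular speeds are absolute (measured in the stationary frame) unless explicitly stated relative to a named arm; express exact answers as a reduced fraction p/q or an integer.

368/465

planetary set (32T centre, 30T on arm, 92T internal) — Willis relation
ring teeth: 32 + 2·30 = 92
32(ω_sun−ω_arm) = −92(ω_ring−ω_arm),  ω_sun = 0, ω_ring = 1
32(0−ω_arm) = −92(1−ω_arm)  ⇒  124·ω_arm = 92  ⇒  ω_arm = 23/31
sun–planet mesh: 32·(0−23/31) = −30·(ω_p−ω_arm)  ⇒  ω_p−ω_arm = 368/465
exact speed ratio = 368/465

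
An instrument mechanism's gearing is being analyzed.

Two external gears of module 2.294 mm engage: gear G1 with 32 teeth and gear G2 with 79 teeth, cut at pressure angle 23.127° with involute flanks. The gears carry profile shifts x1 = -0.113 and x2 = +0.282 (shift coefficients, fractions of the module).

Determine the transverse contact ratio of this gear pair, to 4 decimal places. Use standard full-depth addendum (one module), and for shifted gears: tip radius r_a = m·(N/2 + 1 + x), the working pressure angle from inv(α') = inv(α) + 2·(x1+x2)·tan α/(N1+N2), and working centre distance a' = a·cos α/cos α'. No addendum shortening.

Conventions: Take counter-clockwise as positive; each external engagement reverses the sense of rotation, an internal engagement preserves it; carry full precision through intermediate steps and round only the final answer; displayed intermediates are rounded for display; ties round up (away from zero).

single-mesh involute tooth geometry (32T engaging 79T at module 2.294)
base radii: r_b1 = 33.754338, r_b2 = 83.331023
tip radii: r_a1 = 38.738778, r_a2 = 93.553908
inv(α') = inv(23.127°) + 2·(-0.113+0.282)·tan α/(32+79) = 0.02475145  ⇒  α' = 23.52768°
a' = a·cos α / cos α' = 127.3170·cos 23.127°/cos 23.52768° = 127.701529
action lengths: √(r_a1²−r_b1²) = 19.008881, √(r_a2²−r_b2²) = 42.523808
base pitch p_b = π·m·cos α = 6.627649
CR = (19.008881 + 42.523808 − 127.701529·sin 23.52768°)/6.627649 = 1.592609
contact ratio ≈ 1.5926

1.5926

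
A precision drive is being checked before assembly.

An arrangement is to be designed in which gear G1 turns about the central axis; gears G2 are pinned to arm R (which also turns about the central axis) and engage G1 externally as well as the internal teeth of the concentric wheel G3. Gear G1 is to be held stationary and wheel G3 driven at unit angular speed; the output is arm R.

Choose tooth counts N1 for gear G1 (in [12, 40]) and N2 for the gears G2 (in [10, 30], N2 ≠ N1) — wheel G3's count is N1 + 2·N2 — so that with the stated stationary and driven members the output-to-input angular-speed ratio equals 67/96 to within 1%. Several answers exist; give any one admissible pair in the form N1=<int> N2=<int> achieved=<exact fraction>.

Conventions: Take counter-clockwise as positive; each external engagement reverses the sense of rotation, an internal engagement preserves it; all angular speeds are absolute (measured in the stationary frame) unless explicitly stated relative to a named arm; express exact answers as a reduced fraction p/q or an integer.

topology: planetary set — design target 67/96, arm = carrier (Willis)
Willis with ω_sun = 0: ω_arm/ω_ring = N3/(N1+N3); set equal to 67/96  ⇒  N3/N1 = (67/96)/(1 − 67/96) = 67/29
N3 = N1 + 2·N2  ⇒  N2/N1 = (N3/N1 − 1)/2 = (67/29 − 1)/2 = 19/29
smallest multiple with N1 ≥ 12 and N2 ≥ 10: k = 1  ⇒  N1 = 1·29 = 29, N2 = 1·19 = 19 (N1 ≤ 40, N2 ≤ 30, N2 ≠ N1 ✓), N3 = 29 + 2·19 = 67
check: N3/(N1+N3) with N1 = 29, N3 = 67 gives 67/96; |achieved − target| = 0 ≤ 67/9600 ✓

N1=29 N2=19 achieved=67/96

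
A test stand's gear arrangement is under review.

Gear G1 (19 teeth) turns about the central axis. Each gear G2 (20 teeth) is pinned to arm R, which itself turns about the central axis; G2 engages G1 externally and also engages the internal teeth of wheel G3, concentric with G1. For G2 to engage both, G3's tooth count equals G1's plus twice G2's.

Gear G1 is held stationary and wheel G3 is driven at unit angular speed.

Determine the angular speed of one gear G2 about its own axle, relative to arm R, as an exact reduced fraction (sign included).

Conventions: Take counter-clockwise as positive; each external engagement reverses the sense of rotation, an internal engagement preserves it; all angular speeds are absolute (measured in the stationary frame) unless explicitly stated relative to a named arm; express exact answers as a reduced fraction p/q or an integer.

1121/1560

recognized (axles ride arm R): planetary set, 19/20/59 teeth
ring teeth: 19 + 2·20 = 59
19(ω_sun−ω_arm) = −59(ω_ring−ω_arm),  ω_sun = 0, ω_ring = 1
19(0−ω_arm) = −59(1−ω_arm)  ⇒  78·ω_arm = 59  ⇒  ω_arm = 59/78
sun–planet mesh: 19·(0−59/78) = −20·(ω_p−ω_arm)  ⇒  ω_p−ω_arm = 1121/1560
exact speed ratio = 1121/1560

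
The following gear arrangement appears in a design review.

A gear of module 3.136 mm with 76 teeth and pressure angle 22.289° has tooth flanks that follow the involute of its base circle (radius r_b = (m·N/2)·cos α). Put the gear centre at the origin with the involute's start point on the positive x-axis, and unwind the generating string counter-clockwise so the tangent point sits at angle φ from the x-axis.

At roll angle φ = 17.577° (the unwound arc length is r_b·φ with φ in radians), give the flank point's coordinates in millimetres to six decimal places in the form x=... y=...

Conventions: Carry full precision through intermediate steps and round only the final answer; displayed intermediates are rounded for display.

x=115.331208 y=1.051203

class = single-mesh tooth geometry [base-circle involute, m = 3.136, 76T]
pitch radius r_p = m·N/2 = 3.136·76/2 = 119.168000
base radius r_b = r_p·cos α = 119.168000·cos 22.289° = 110.264071
roll angle φ = 17.577° = 0.30677652 rad
x = r_b·(cos φ + φ·sin φ) = 115.331208
y = r_b·(sin φ − φ·cos φ) = 1.051203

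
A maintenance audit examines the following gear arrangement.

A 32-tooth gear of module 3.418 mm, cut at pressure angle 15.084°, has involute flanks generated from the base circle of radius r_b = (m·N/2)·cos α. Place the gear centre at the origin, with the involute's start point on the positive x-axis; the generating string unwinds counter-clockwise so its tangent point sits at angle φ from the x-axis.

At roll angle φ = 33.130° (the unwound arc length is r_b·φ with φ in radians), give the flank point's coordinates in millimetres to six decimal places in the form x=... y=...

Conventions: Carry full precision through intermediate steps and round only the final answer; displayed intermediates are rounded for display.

recognized (one wheel, involute flank): single-mesh tooth geometry, m = 3.418, N = 32
pitch radius r_p = m·N/2 = 3.418·32/2 = 54.688000
base radius r_b = r_p·cos α = 54.688000·cos 15.084° = 52.803744
roll angle φ = 33.130° = 0.57822758 rad
x = r_b·(cos φ + φ·sin φ) = 60.906872
y = r_b·(sin φ − φ·cos φ) = 3.290405

x=60.906872 y=3.290405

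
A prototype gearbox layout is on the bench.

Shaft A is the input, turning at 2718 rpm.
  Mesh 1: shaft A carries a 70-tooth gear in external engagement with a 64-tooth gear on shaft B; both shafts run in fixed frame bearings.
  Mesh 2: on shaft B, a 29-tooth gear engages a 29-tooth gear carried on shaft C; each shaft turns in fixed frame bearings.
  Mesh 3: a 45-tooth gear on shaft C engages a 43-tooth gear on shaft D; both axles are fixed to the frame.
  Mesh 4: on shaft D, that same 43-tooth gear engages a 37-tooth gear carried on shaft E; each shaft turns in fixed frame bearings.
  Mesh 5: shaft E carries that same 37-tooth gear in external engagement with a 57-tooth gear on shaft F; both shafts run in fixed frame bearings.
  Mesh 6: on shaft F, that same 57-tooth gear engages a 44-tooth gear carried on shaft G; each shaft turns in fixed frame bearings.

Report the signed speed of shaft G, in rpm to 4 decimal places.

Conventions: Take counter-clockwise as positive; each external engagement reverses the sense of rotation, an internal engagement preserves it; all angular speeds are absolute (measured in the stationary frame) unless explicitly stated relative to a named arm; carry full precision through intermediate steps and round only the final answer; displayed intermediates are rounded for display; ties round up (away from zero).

+3040.3764 rpm

topology: fixed-axis compound train — 6 meshes, A→G
mesh 1 [70T→64T]: ω = 2718.0000×70/64 = 2972.8125 rpm, sense flips to −
mesh 2 [29T→29T]: ω = 2972.8125×29/29 = 2972.8125 rpm, sense flips to +
mesh 3 [45T→43T]: ω = 2972.8125×45/43 = 3111.0828 rpm, sense flips to −
mesh 4 [43T→37T]: ω = 3111.0828×43/37 = 3615.5828 rpm, sense flips to +
mesh 5 [37T→57T]: ω = 3615.5828×37/57 = 2346.9572 rpm, sense flips to −
mesh 6 [57T→44T]: ω = 2346.9572×57/44 = 3040.3764 rpm, sense flips to +
signed output speed = +3040.3764 rpm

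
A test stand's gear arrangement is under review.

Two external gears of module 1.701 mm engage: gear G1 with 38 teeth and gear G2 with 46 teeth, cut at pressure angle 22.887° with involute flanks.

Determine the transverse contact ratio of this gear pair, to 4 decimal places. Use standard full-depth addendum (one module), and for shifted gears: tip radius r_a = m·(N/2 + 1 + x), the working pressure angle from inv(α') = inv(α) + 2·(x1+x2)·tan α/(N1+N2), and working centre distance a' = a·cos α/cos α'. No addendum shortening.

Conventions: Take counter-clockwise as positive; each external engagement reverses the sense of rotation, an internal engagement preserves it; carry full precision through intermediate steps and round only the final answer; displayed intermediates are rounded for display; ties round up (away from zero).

1.5930

topology: single-mesh involute geometry — m = 1.701, 38T/46T pair
base radii: r_b1 = 29.774644, r_b2 = 36.042990
tip radii: r_a1 = 34.020000, r_a2 = 40.824000
no profile shift: α' = α, a' = a
action lengths: √(r_a1²−r_b1²) = 16.456943, √(r_a2²−r_b2²) = 19.170338
base pitch p_b = π·m·cos α = 4.923147
CR = (16.456943 + 19.170338 − 71.442000·sin 22.88700°)/4.923147 = 1.592969
contact ratio ≈ 1.5930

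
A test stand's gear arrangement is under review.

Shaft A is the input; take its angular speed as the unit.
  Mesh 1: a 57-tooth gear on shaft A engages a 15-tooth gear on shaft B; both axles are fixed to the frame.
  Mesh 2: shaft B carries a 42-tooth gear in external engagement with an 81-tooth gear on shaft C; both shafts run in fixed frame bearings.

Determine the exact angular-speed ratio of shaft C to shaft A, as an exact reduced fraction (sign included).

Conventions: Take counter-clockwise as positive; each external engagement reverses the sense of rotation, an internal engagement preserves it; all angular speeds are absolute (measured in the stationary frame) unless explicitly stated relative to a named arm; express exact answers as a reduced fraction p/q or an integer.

class = fixed-axis compound train [2 meshes; 2 ratios multiply, 2 sense flips]
mesh 1 [57T→15T]: running ratio 19/5, sense −
mesh 2 [42T→81T]: running ratio 266/135, sense +
ω_out/ω_in = 266/135

266/135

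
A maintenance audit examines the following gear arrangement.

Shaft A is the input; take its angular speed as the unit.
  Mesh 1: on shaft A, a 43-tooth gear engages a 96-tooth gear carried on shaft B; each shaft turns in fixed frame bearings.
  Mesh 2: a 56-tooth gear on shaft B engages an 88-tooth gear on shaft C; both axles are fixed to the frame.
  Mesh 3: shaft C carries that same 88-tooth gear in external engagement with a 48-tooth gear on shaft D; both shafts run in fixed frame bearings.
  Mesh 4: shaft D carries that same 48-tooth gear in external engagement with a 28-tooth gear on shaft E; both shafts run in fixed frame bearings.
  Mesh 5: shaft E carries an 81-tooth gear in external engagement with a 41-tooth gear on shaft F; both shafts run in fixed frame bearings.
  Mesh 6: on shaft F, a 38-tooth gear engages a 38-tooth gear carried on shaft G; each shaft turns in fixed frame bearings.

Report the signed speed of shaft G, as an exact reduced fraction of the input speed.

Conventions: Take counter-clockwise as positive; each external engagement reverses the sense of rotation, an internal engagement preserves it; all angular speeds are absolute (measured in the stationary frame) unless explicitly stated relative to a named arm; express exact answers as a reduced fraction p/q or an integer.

6-mesh fixed-axis compound train (all bearings frame-fixed)
mesh 1 [43T→96T]: |ω|/ω_in = 1×43/96 = 43/96, sense flips to −
mesh 2 [56T→88T]: |ω|/ω_in = (43/96)×56/88 = 301/1056, sense flips to +
mesh 3 [88T→48T]: |ω|/ω_in = (301/1056)×88/48 = 301/576, sense flips to −
mesh 4 [48T→28T]: |ω|/ω_in = (301/576)×48/28 = 43/48, sense flips to +
mesh 5 [81T→41T]: |ω|/ω_in = (43/48)×81/41 = 1161/656, sense flips to −
mesh 6 [38T→38T]: |ω|/ω_in = (1161/656)×38/38 = 1161/656, sense flips to +
signed output speed (× input speed) = 1161/656

1161/656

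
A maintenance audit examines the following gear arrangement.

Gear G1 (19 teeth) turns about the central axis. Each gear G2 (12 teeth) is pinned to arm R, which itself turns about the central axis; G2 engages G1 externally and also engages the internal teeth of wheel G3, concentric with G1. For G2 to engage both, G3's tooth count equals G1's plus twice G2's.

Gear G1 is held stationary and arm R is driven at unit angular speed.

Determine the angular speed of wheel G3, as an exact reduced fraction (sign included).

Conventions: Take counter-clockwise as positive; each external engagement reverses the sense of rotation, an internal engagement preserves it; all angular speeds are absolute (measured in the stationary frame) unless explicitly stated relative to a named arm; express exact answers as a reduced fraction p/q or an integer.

recognized (axles ride arm R): planetary set, 19/12/43 teeth
ring teeth: 19 + 2·12 = 43
19(ω_sun−ω_arm) = −43(ω_ring−ω_arm),  ω_sun = 0, ω_arm = 1
ω_ring = 1 − (19/43)(0−1) = 62/43
exact speed ratio = 62/43

62/43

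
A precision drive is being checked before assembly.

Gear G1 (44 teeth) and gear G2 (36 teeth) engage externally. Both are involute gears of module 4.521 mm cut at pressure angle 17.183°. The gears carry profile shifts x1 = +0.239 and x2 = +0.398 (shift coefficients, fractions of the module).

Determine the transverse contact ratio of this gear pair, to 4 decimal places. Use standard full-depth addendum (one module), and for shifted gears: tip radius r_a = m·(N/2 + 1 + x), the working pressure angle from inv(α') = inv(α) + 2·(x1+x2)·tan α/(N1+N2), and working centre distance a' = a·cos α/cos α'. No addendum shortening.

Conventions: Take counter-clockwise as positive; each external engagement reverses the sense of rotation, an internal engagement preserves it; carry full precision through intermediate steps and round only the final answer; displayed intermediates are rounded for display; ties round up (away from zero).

topology: single-mesh involute geometry — m = 4.521, 44T/36T pair
base radii: r_b1 = 95.022619, r_b2 = 77.745779
tip radii: r_a1 = 105.063519, r_a2 = 87.698358
inv(α') = inv(17.183°) + 2·(+0.239+0.398)·tan α/(44+36) = 0.01425111  ⇒  α' = 19.71301°
a' = a·cos α / cos α' = 180.8400·cos 17.183°/cos 19.71301° = 183.524013
action lengths: √(r_a1²−r_b1²) = 44.822371, √(r_a2²−r_b2²) = 40.578268
base pitch p_b = π·m·cos α = 13.569198
CR = (44.822371 + 40.578268 − 183.524013·sin 19.71301°)/13.569198 = 1.731593
contact ratio ≈ 1.7316

1.7316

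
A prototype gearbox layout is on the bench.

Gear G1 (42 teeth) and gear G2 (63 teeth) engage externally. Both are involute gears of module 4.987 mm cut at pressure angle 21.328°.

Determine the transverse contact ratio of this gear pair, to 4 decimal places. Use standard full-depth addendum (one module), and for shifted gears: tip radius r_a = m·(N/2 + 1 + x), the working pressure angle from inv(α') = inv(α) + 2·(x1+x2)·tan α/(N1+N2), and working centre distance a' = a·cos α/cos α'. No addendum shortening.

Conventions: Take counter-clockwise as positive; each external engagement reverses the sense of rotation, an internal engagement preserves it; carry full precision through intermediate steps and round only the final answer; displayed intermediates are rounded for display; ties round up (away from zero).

recognized (one external pair, fixed centres): single-mesh tooth geometry, m = 4.987, N1 = 42, N2 = 63
base radii: r_b1 = 97.554625, r_b2 = 146.331937
tip radii: r_a1 = 109.714000, r_a2 = 162.077500
no profile shift: α' = α, a' = a
action lengths: √(r_a1²−r_b1²) = 50.202161, √(r_a2²−r_b2²) = 69.685581
base pitch p_b = π·m·cos α = 14.594138
CR = (50.202161 + 69.685581 − 261.817500·sin 21.32800°)/14.594138 = 1.689926
contact ratio ≈ 1.6899

1.6899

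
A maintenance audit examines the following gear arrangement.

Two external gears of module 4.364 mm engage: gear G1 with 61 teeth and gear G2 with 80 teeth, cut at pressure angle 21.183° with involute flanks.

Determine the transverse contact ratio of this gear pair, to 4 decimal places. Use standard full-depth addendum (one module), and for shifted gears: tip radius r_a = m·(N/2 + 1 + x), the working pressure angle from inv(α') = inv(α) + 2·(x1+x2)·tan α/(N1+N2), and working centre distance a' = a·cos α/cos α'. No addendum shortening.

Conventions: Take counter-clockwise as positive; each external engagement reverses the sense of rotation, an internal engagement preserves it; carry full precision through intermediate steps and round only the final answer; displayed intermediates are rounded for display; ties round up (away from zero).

topology: single-mesh involute geometry — m = 4.364, 61T/80T pair
base radii: r_b1 = 124.108438, r_b2 = 162.765165
tip radii: r_a1 = 137.466000, r_a2 = 178.924000
no profile shift: α' = α, a' = a
action lengths: √(r_a1²−r_b1²) = 59.110039, √(r_a2²−r_b2²) = 74.305442
base pitch p_b = π·m·cos α = 12.783546
CR = (59.110039 + 74.305442 − 307.662000·sin 21.18300°)/12.783546 = 1.739928
contact ratio ≈ 1.7399

1.7399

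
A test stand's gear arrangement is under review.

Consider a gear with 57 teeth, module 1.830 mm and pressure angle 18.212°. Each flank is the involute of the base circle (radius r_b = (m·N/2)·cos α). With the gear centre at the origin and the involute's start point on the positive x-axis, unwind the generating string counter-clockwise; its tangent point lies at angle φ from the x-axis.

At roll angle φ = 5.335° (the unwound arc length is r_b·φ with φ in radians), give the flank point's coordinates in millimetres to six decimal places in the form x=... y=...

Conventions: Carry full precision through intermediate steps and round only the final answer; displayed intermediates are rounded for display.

topology: single-mesh involute geometry — m = 1.830, N = 57
pitch radius r_p = m·N/2 = 1.830·57/2 = 52.155000
base radius r_b = r_p·cos α = 52.155000·cos 18.212° = 49.542380
roll angle φ = 5.335° = 0.09311332 rad
x = r_b·(cos φ + φ·sin φ) = 49.756683
y = r_b·(sin φ − φ·cos φ) = 0.013320

x=49.756683 y=0.013320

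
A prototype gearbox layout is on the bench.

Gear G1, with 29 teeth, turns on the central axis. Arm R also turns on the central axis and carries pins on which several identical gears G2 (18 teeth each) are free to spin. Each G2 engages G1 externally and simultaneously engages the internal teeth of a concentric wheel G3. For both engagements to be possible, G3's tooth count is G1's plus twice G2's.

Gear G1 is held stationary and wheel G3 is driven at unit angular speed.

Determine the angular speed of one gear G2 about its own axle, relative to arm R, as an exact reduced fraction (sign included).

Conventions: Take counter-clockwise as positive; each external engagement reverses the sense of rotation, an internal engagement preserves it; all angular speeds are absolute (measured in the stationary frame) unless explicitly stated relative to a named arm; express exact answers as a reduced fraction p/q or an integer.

1885/1692

class = planetary set [G3 = 29+2·18 = 65; Willis about the carrier]
ring teeth: 29 + 2·18 = 65
29(ω_sun−ω_arm) = −65(ω_ring−ω_arm),  ω_sun = 0, ω_ring = 1
29(0−ω_arm) = −65(1−ω_arm)  ⇒  94·ω_arm = 65  ⇒  ω_arm = 65/94
sun–planet mesh: 29·(0−65/94) = −18·(ω_p−ω_arm)  ⇒  ω_p−ω_arm = 1885/1692
exact speed ratio = 1885/1692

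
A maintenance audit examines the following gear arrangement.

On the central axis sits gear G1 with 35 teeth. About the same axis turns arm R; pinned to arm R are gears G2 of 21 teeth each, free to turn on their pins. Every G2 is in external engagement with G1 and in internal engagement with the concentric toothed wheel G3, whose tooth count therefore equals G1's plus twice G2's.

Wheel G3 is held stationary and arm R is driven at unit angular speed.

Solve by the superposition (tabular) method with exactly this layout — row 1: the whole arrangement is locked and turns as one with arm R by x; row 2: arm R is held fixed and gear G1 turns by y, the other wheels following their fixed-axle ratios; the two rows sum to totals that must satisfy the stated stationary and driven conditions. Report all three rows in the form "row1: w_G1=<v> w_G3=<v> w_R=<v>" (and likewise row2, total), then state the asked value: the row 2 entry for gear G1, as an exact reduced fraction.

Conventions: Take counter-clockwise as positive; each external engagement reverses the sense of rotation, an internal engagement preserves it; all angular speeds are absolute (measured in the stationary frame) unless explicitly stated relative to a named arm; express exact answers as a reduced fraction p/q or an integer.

recognized (axles ride arm R): planetary set, 35/21/77 teeth
row 1 — lock + rotate with arm: ω_sun = ω_ring = ω_arm = x
superposition row 2 [arm held]: sun y, ring −(35/77)·y, arm 0
boundary: total ω_ring = x − (35/77)·y = 0 and total ω_arm = x = 1  ⇒  y = 11/5, x = 1
row 2 ring = −(35/77)·11/5 = -1
totals (row 1 + row 2): sun 1 + 11/5 = 16/5, ring 1 + (-1) = 0, arm 1 + 0 = 1
asked cell (row2, sun) = 11/5

row1: w_G1=1 w_G3=1 w_R=1
row2: w_G1=11/5 w_G3=-1 w_R=0
total: w_G1=16/5 w_G3=0 w_R=1
asked value: 11/5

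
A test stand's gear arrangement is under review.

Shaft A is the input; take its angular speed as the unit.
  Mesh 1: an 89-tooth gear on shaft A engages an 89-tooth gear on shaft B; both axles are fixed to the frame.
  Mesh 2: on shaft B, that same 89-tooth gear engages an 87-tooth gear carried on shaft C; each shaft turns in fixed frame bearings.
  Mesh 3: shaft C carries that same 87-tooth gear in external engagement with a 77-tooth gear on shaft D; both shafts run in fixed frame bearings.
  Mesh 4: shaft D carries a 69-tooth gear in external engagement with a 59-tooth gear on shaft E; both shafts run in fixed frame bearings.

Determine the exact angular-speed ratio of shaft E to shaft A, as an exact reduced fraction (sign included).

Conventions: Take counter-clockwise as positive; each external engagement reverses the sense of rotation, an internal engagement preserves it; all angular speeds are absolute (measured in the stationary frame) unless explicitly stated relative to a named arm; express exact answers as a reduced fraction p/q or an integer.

class = fixed-axis compound train [4 meshes; 4 ratios multiply, 4 sense flips]
mesh 1 [89T→89T]: running ratio 1, sense −
mesh 2 [89T→87T]: running ratio 89/87, sense +
mesh 3 [87T→77T]: running ratio 89/77, sense −
mesh 4 [69T→59T]: running ratio 6141/4543, sense +
ω_out/ω_in = 6141/4543

6141/4543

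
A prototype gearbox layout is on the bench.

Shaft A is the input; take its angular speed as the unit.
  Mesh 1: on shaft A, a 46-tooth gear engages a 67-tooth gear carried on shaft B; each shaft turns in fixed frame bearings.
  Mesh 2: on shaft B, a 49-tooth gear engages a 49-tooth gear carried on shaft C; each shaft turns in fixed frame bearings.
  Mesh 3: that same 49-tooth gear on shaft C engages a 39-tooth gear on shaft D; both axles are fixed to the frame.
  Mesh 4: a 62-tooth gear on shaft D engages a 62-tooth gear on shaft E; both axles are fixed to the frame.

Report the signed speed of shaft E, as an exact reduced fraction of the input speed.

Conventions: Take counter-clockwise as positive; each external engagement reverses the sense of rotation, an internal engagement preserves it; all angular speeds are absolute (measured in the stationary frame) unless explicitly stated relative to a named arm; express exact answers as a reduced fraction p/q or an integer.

2254/2613

4-mesh fixed-axis compound train (all bearings frame-fixed)
mesh 1 [46T→67T]: |ω|/ω_in = 1×46/67 = 46/67, sense flips to −
mesh 2 [49T→49T]: |ω|/ω_in = (46/67)×49/49 = 46/67, sense flips to +
mesh 3 [49T→39T]: |ω|/ω_in = (46/67)×49/39 = 2254/2613, sense flips to −
mesh 4 [62T→62T]: |ω|/ω_in = (2254/2613)×62/62 = 2254/2613, sense flips to +
signed output speed (× input speed) = 2254/2613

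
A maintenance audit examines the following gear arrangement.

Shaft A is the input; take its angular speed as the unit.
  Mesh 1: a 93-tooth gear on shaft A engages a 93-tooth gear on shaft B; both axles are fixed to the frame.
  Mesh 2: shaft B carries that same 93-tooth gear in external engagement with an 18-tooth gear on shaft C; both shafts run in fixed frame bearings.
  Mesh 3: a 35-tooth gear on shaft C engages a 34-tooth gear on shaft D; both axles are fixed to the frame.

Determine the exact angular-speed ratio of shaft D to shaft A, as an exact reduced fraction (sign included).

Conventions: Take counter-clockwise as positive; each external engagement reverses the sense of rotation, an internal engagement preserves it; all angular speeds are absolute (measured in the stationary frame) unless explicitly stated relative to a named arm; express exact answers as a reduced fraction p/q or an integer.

-1085/204

class = fixed-axis compound train [3 meshes; 3 ratios multiply, 3 sense flips]
mesh 1 [93T→93T]: running ratio 1, sense −
mesh 2 [93T→18T]: running ratio 31/6, sense +
mesh 3 [35T→34T]: running ratio 1085/204, sense −
ω_out/ω_in = -1085/204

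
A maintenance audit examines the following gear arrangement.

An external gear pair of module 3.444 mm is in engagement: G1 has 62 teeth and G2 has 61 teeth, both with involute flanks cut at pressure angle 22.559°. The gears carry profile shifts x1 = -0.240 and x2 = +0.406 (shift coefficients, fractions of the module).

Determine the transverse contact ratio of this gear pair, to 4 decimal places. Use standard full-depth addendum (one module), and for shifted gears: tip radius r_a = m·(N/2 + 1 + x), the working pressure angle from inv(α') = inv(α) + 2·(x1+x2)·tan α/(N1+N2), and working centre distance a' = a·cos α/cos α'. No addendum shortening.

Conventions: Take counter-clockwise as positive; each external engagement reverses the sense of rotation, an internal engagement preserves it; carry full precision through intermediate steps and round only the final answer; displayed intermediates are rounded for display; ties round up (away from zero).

topology: single-mesh involute geometry — m = 3.444, 62T/61T pair
base radii: r_b1 = 98.594950, r_b2 = 97.004709
tip radii: r_a1 = 109.381440, r_a2 = 109.884264
inv(α') = inv(22.559°) + 2·(-0.240+0.406)·tan α/(62+61) = 0.02281297  ⇒  α' = 22.92464°
a' = a·cos α / cos α' = 211.8060·cos 22.559°/cos 22.92464° = 212.373335
action lengths: √(r_a1²−r_b1²) = 47.363860, √(r_a2²−r_b2²) = 51.620131
base pitch p_b = π·m·cos α = 9.991780
CR = (47.363860 + 51.620131 − 212.373335·sin 22.92464°)/9.991780 = 1.627369
contact ratio ≈ 1.6274

1.6274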